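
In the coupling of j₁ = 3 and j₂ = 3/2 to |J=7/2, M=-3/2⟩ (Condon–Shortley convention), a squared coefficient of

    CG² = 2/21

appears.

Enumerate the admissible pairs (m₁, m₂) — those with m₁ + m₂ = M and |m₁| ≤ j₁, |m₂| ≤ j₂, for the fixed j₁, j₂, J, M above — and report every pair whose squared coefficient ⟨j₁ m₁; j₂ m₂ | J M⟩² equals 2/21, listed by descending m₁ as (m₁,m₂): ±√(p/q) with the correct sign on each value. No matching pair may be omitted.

Admissible pairs with m₁+m₂ = M = -3/2: (-3,3/2), (-2,1/2), (-1,-1/2), (0,-3/2)
  (m₁,m₂)=(0,-3/2): CG² = 10/21, CG = +√(10/21)
  (m₁,m₂)=(-1,-1/2): CG² = 0/1, CG = 0
  (m₁,m₂)=(-2,1/2): CG² = 3/7, CG = −√(3/7)
  (m₁,m₂)=(-3,3/2): CG² = 2/21, CG = −√(2/21)   ← matches the target
Pairs with CG² = 2/21: (-3,3/2): −√(2/21)

(-3,3/2): −√(2/21)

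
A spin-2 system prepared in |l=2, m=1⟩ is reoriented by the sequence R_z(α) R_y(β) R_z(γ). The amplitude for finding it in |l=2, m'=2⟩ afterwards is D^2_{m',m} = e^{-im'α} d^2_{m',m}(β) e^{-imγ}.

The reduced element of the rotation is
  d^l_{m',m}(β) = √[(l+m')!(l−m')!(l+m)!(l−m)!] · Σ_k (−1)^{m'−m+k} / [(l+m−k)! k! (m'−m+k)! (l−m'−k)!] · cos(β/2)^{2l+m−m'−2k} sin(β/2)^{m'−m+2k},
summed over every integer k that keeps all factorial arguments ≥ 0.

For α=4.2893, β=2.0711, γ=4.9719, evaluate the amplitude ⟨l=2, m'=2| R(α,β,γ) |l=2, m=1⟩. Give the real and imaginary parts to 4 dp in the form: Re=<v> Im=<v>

Re=-0.1264 Im=0.1901

Split into d^2_{2,1}(β=2.0711) × two z-phases.
c=cos(2.071100/2)=0.510053, s=sin(2.071100/2)=0.860143; N=√[24·1·6·1]=12.000000
k∈{0} keeps every argument non-negative
  k=0: (−1)^1·12.0000/(6)·0.5101^3·0.8601^1 = -0.228269
d^2_{2,1}(2.0711) = -0.228269
Attach z-rotation phases: D = e^{-i(2)(4.2893)}·(-0.228269)·e^{-i(1)(4.9719)} = -0.126367+0.190100i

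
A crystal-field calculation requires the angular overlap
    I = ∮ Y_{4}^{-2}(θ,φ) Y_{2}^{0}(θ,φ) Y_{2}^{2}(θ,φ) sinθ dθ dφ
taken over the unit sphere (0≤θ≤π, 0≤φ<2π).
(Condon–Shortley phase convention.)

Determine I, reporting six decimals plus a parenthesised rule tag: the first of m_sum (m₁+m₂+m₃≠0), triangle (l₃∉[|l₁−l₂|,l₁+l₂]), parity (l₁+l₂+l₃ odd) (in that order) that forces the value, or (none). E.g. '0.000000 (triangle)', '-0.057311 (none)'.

Rules hold: Σm=0, L=8 even, 2≤2≤6.
N = 9·5·5 = 225
Δ = 4!·4!·0!/9! = 1/630
Racah Σ t=2..2: t=2:+1/16 = 1/16
⇒ 3j(4 2 2; 0 0 0)² = 2/35, sgn +1
Racah Σ t=2..2: t=2:+1/96 = 1/96
⇒ 3j(4 2 2; -2 0 2)² = 1/42, sgn +1
4πI² = N·(3j₀)²·(3jₘ)² = 15/49
I = +1·√(0.306122/4π) = 0.15607835
No selection rule forces the value: the integral is nonzero (none).

0.156078 (none)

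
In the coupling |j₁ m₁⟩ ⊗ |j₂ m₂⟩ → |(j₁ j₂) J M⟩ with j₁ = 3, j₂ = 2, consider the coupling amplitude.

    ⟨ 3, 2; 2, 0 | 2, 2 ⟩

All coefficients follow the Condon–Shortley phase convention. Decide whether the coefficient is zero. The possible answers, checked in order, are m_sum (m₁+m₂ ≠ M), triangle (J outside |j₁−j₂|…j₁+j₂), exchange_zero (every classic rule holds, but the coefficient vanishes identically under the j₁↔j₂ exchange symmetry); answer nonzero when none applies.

nonzero

m-sum: m₁+m₂ = 2+0 = 2, M = 2  ✓
triangle: |j₁−j₂| = 1 ≤ J = 2 ≤ j₁+j₂ = 5  ✓
exchange: j₁≠j₂ or m₁≠m₂ — the exchange symmetry imposes no constraint here
value check: CG = −√(5/14) = -0.597614 ≠ 0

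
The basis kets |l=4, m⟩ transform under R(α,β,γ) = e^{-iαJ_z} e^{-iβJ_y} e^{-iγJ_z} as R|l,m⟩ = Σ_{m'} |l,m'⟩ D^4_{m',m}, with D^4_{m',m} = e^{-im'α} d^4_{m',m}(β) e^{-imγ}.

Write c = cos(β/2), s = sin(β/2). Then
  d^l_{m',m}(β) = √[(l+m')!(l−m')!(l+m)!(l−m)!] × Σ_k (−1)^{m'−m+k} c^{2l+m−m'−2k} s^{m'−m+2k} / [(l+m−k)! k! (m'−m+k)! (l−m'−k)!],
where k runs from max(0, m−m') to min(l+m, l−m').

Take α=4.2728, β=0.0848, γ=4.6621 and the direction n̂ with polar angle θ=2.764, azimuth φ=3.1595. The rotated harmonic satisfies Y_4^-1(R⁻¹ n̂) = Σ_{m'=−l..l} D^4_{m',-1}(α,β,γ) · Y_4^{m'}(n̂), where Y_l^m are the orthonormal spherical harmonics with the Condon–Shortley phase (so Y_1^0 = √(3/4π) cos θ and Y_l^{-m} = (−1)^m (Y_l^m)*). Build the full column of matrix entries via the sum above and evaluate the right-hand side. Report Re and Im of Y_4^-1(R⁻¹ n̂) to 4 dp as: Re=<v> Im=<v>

Re=-0.3884 Im=0.3141

Need the full column D^4_{m',-1} for m'=−4..4 at α=4.2728, β=0.0848, γ=4.6621.
cos(β/2)=0.999101, sin(β/2)=0.042387
d^4_{-4,-1}: single k=3 term ⇒ +0.000567;  D = -0.000551+0.000134i
d^4_{-3,-1}: k∈[2..3] ⇒ +0.014184 -0.000043 = +0.014141;  D = +0.002834-0.013855i
d^4_{-2,-1}: k∈[1..3] ⇒ +0.178706 -0.001608 +0.000002 = +0.177099;  D = +0.141910+0.105952i
d^4_{-1,-1}: k∈[0..3] ⇒ +0.992833 -0.026805 +0.000096 -0.000000 = +0.966124;  D = -0.852498+0.454579i
d^4_{0,-1}: k∈[0..3] ⇒ -0.188372 +0.002034 -0.000004 +0.000000 = -0.186342;  D = +0.009367+0.186106i
d^4_{1,-1}: k∈[0..3] ⇒ +0.017870 -0.000096 +0.000000 -0.000000 = +0.017774;  D = +0.016444+0.006746i
d^4_{2,-1}: k∈[0..2] ⇒ -0.001072 +0.000003 -0.000000 = -0.001069;  D = +0.000788-0.000723i
d^4_{3,-1}: k∈[0..1] ⇒ +0.000043 -0.000000 = +0.000043;  D = -0.000013-0.000041i
d^4_{4,-1}: single k=0 term ⇒ -0.000001;  D = -0.000001-0.000000i
Y_4^{m'}(θ=2.764,φ=3.1595) and Σ D·Y over m':
  (-0.0006+0.0001i)·(+0.0082-0.0006i)  (+0.0028-0.0139i)·(+0.0582-0.0031i)  (+0.1419+0.1060i)·(+0.2294-0.0082i)  (-0.8525+0.4546i)·(+0.4942-0.0089i)  (+0.0094+0.1861i)·(+0.3395+0.0000i)  (+0.0164+0.0067i)·(-0.4942-0.0089i)  (+0.0008-0.0007i)·(+0.2294+0.0082i)  (-0.0000-0.0000i)·(-0.0582-0.0031i)  (-0.0000-0.0000i)·(+0.0082+0.0006i)
Y_4^-1(R⁻¹ n̂) = -0.388422+0.314068i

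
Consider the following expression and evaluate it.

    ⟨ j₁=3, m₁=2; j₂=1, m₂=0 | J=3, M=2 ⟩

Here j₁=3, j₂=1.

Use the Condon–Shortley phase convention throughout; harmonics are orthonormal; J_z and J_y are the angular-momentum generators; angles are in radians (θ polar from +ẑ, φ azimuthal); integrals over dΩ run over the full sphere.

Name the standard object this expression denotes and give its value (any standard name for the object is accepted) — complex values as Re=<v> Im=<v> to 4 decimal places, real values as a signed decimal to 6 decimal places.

This is a Clebsch–Gordan (vector-coupling) coefficient.
√[7·1!5!1!/8! · 5!1!1!1!5!1!] = √(300)
  +(−1)^0/∏(0,1,1,1,4,0)! = 1/24  (running 1/24)
  +(−1)^1/∏(1,0,0,0,5,1)! = -1/120  (running 1/30)
⟨..|..⟩ = √(300)·(1/30) = +0.577350

Clebsch–Gordan coefficient, +√(1/3) ≈ +0.577350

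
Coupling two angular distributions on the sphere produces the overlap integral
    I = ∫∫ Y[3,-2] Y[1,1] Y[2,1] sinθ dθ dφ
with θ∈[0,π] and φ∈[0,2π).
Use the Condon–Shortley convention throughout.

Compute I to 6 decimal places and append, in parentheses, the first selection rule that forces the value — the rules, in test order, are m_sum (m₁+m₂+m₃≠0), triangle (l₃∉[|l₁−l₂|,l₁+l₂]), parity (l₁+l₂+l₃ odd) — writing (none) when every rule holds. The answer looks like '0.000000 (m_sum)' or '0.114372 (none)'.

m-sum 0 ✓  L=6 even ✓  2≤2≤4 ✓
Π(2lᵢ+1) = 7×3×5 = 105
triangle coeff Δ(3,1,2) = 1/105
Σ_t [1,1]: t=1:−1/4 = -1/4
(3j)²=3/35 [(3 1 2; 0 0 0)], sign=-1
Σ_t [2,2]: t=2:+1/12 = 1/12
(3j)²=2/21 [(3 1 2; -2 1 1)], sign=-1
⇒ 4πI² = 6/7
I = (+1)√(6/7/(4π)) = 0.26116903
No selection rule forces the value: the integral is nonzero (none).

0.261169 (none)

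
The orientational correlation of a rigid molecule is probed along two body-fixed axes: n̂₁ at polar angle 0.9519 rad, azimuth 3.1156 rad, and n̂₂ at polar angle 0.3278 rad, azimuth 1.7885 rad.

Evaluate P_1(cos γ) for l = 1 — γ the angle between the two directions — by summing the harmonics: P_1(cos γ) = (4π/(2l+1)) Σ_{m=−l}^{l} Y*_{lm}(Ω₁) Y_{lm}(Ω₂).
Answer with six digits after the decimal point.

Term-by-term m-sum for l=1 (normalisation 4π/3 = 4.188790):
  term(m=-1) = +0.007553+0.030378i   from Y*(Ω₁)=-0.281317+0.007314i, Y(Ω₂)=-0.024026-0.108610i
  term(m=+0) = +0.131123+0.000000i   from Y*(Ω₁)=+0.283456-0.000000i, Y(Ω₂)=+0.462586+0.000000i
  term(m=+1) = +0.007553-0.030378i   from Y*(Ω₁)=+0.281317+0.007314i, Y(Ω₂)=+0.024026-0.108610i
Σ over m = +0.146229+0.000000i; ×(4π/3) → +0.612523+0.000000i. Real part: 0.612523

0.612523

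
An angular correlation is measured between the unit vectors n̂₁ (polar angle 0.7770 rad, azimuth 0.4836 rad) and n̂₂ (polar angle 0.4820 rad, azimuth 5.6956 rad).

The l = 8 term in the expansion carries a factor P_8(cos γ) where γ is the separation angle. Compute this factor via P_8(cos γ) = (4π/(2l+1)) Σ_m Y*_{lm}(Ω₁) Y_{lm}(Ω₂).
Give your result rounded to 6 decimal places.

Expand P_8 via completeness: Σ_{m} conj(Y_{8,m}) at Ω₁ times Y_{8,m} at Ω₂ —
  term(m=-8) = -0.000022+0.000025i   from Y*(Ω₁)=-0.022489-0.020013i, Y(Ω₂)=-0.000013-0.001099i
  term(m=-7) = +0.000358+0.000964i   from Y*(Ω₁)=-0.118840-0.029537i, Y(Ω₂)=-0.004739-0.006938i
  term(m=-6) = +0.011803+0.001711i   from Y*(Ω₁)=-0.287826+0.070434i, Y(Ω₂)=-0.037319-0.015075i
  term(m=-5) = +0.036911-0.049210i   from Y*(Ω₁)=-0.340598+0.300900i, Y(Ω₂)=-0.132556+0.027377i
  term(m=-4) = -0.050123-0.109972i   from Y*(Ω₁)=-0.133229+0.350122i, Y(Ω₂)=-0.226784+0.229454i
  term(m=-3) = +0.015104+0.001089i   from Y*(Ω₁)=-0.003548-0.029428i, Y(Ω₂)=-0.097469+0.501503i
  term(m=-2) = +0.084902-0.132001i   from Y*(Ω₁)=-0.215374-0.312394i, Y(Ω₂)=+0.159407+0.381678i
  term(m=-1) = +0.008808+0.016137i   from Y*(Ω₁)=-0.137845-0.072395i, Y(Ω₂)=-0.098273-0.065456i
  term(m=+0) = -0.155286+0.000000i   from Y*(Ω₁)=+0.336815-0.000000i, Y(Ω₂)=-0.461042+0.000000i
  term(m=+1) = +0.008808-0.016137i   from Y*(Ω₁)=+0.137845-0.072395i, Y(Ω₂)=+0.098273-0.065456i
  term(m=+2) = +0.084902+0.132001i   from Y*(Ω₁)=-0.215374+0.312394i, Y(Ω₂)=+0.159407-0.381678i
  term(m=+3) = +0.015104-0.001089i   from Y*(Ω₁)=+0.003548-0.029428i, Y(Ω₂)=+0.097469+0.501503i
  term(m=+4) = -0.050123+0.109972i   from Y*(Ω₁)=-0.133229-0.350122i, Y(Ω₂)=-0.226784-0.229454i
  term(m=+5) = +0.036911+0.049210i   from Y*(Ω₁)=+0.340598+0.300900i, Y(Ω₂)=+0.132556+0.027377i
  term(m=+6) = +0.011803-0.001711i   from Y*(Ω₁)=-0.287826-0.070434i, Y(Ω₂)=-0.037319+0.015075i
  term(m=+7) = +0.000358-0.000964i   from Y*(Ω₁)=+0.118840-0.029537i, Y(Ω₂)=+0.004739-0.006938i
  term(m=+8) = -0.000022-0.000025i   from Y*(Ω₁)=-0.022489+0.020013i, Y(Ω₂)=-0.000013+0.001099i
Σ over m = +0.060198+0.000000i; ×(4π/17) → +0.044498+0.000000i. Real part: 0.044498

0.044498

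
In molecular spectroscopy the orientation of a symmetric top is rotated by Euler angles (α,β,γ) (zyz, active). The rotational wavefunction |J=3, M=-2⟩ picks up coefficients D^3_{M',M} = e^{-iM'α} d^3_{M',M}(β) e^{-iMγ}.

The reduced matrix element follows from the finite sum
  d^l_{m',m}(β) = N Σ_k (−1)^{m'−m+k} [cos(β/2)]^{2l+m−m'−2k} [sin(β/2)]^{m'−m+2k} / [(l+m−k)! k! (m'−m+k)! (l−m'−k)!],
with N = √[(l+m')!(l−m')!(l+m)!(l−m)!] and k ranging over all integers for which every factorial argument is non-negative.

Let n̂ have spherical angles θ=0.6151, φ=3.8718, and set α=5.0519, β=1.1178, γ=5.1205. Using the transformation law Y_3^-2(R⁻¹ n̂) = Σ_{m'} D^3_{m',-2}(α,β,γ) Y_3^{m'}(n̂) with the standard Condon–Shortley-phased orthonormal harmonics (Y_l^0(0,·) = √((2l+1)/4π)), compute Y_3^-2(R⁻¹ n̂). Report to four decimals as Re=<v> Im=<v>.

Re=-0.3291 Im=0.2139

Need the full column D^3_{m',-2} for m'=−3..3 at α=5.0519, β=1.1178, γ=5.1205.
cos(β/2)=0.847839, sin(β/2)=0.530254
d^3_{-3,-2}: single k=1 term ⇒ +0.569018;  D = +0.549310+0.148459i
d^3_{-2,-2}: k∈[0..1] ⇒ +0.371433 -0.726426 = -0.354993;  D = -0.026795-0.353980i
d^3_{-1,-2}: k∈[0..1] ⇒ -0.734599 +0.574674 = -0.159925;  D = +0.146346-0.064490i
d^3_{0,-2}: k∈[0..1] ⇒ +0.795759 -0.311260 = +0.484500;  D = -0.331872-0.352989i
d^3_{1,-2}: k∈[0..1] ⇒ -0.574674 +0.112391 = -0.462283;  D = -0.212123+0.410742i
d^3_{2,-2}: k∈[0..1] ⇒ +0.284140 -0.022228 = +0.261912;  D = +0.259450+0.035822i
d^3_{3,-2}: single k=0 term ⇒ -0.087058;  D = -0.017493-0.085282i
Y_3^{m'}(θ=0.6151,φ=3.8718) and Σ D·Y over m':
  (+0.5493+0.1485i)·(+0.0466+0.0653i)  (-0.0268-0.3540i)·(+0.0306-0.2762i)  (+0.1463-0.0645i)·(-0.3244+0.2905i)  (-0.3319-0.3530i)·(+0.1021+0.0000i)  (-0.2121+0.4107i)·(+0.3244+0.2905i)  (+0.2595+0.0358i)·(+0.0306+0.2762i)  (-0.0175-0.0853i)·(-0.0466+0.0653i)
Y_3^-2(R⁻¹ n̂) = -0.329057+0.213943i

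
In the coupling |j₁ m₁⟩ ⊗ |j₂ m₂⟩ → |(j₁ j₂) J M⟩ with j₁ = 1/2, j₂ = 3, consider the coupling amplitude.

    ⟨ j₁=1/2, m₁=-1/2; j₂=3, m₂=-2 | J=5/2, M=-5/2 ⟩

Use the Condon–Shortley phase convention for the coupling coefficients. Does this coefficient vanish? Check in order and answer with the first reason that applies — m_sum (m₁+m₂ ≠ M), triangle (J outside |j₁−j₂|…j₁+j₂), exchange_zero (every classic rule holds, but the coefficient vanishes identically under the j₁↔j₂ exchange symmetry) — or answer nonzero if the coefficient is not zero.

m-sum: m₁+m₂ = -1/2+(-2) = -5/2, M = -5/2  ✓
triangle: |j₁−j₂| = 5/2 ≤ J = 5/2 ≤ j₁+j₂ = 7/2  ✓
exchange: j₁≠j₂ or m₁≠m₂ — the exchange symmetry imposes no constraint here
value check: CG = −√(1/7) = -0.377964 ≠ 0

nonzero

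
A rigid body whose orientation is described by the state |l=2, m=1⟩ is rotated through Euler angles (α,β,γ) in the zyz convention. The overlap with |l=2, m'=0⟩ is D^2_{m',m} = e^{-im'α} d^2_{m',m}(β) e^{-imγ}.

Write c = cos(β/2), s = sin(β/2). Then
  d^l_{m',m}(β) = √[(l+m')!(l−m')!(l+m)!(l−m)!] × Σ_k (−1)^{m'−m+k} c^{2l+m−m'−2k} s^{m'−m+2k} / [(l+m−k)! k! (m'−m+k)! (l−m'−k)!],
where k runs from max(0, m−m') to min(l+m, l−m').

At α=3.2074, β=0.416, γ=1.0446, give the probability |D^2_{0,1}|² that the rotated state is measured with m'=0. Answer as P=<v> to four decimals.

First d^2_{0,1}(β=0.4160), then the phase factors e^{-i(0)α} and e^{-i(1)γ}:
Half-angle: c=0.978446, s=0.206503. N=√(2·2·6·1)=4.898979
Admissible k: 1..2 (factorial args all ≥0)
  k=1: (−1)^0·4.8990/(2)·0.9784^3·0.2065^1 = +0.473820
  k=2: (−1)^1·4.8990/(2)·0.9784^1·0.2065^3 = -0.021105
d^2_{0,1}(0.4160) = +0.473820 -0.021105 = +0.452714
|D^2_{0,1}|² = |d^2_{0,1}(β)|² = (+0.452714)² = 0.204950 (the z-rotation phases have unit modulus)

P=0.2050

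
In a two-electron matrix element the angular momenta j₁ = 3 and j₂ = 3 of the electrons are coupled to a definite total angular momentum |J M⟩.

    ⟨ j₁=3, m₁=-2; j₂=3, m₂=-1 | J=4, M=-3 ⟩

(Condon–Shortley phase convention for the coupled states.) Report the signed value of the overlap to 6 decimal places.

j₁+j₂−J=2  J+j₁−j₂=4  J−j₁+j₂=4  j₁+j₂+J+1=11
(j₁±m₁, j₂±m₂, J±M) = (1,5,2,4,1,7)
P² = 82944/11
sum k=1..2:
  [1] −1/144 = -1/144
  [2] +1/288 = 1/288
S = -1/288
C² = P²·S² = 1/11 ; C = -0.301511

-0.301511  (= −√(1/11))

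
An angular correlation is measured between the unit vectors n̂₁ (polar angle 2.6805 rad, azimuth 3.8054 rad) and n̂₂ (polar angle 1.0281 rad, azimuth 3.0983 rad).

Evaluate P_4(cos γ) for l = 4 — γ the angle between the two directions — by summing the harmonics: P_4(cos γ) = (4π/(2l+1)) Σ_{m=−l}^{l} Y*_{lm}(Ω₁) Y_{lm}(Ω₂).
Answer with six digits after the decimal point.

Summing Y*_{l m}(θ₁,φ₁)·Y_{l m}(θ₂,φ₂) over m ∈ [−4, 4]; prefactor 4π/(2·4+1) = 1.396263:
  m=-4: (-0.015331, 0.008106) × (0.234392, 0.041001) = (-0.003926, 0.001271)  (running Σ = (-0.003926, 0.001271))
  m=-3: (-0.040315, 0.090125) × (-0.402485, -0.052570) = (0.020964, -0.034155)  (running Σ = (0.017038, -0.032883))
  m=-2: (0.073578, 0.296577) × (0.211884, 0.018392) = (0.010135, 0.064193)  (running Σ = (0.027174, 0.031310))
  m=-1: (0.388163, 0.303631) × (0.236819, 0.010259) = (0.088810, 0.075888)  (running Σ = (0.115983, 0.107198))
  m=0: (0.153726, -0.000000) × (-0.265700, 0.000000) = (-0.040845, 0.000000)  (running Σ = (0.075138, 0.107198))
  m=1: (-0.388163, 0.303631) × (-0.236819, 0.010259) = (0.088810, -0.075888)  (running Σ = (0.163948, 0.031310))
  m=2: (0.073578, -0.296577) × (0.211884, -0.018392) = (0.010135, -0.064193)  (running Σ = (0.174083, -0.032883))
  m=3: (0.040315, 0.090125) × (0.402485, -0.052570) = (0.020964, 0.034155)  (running Σ = (0.195048, 0.001271))
  m=4: (-0.015331, -0.008106) × (0.234392, -0.041001) = (-0.003926, -0.001271)  (running Σ = (0.191122, 0.000000))
Σ over m = (0.191122, 0.000000); ×(4π/9) → (0.266856, 0.000000). Real part: 0.266856

0.266856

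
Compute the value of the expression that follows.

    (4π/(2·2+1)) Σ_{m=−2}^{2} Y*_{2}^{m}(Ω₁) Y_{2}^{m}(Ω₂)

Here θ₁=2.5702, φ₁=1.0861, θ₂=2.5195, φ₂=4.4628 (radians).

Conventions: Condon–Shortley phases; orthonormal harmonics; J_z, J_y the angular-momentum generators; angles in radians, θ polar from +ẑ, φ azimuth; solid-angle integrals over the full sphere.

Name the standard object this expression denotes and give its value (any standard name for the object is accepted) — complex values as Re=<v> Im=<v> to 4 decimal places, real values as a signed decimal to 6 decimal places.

This sum is the spherical-harmonic addition theorem: it equals the Legendre polynomial P_l(cos γ) of the angle γ between the two directions.
Summing Y*_{l m}(θ₁,φ₁)·Y_{l m}(θ₂,φ₂) over m ∈ [−2, 2]; prefactor 4π/(2·2+1) = 2.513274:
  m=-2: Y*=(-0.063920, 0.093151)  Y=(-0.115166, -0.062793)  product (0.013211, -0.006714)
  m=-1: Y*=(-0.163745, -0.310951)  Y=(0.090368, -0.354518)  product (-0.125035, 0.029950)
  m=+0: Y*=(0.354056, -0.000000)  Y=(0.309479, 0.000000)  product (0.109573, 0.000000)
  m=+1: Y*=(0.163745, -0.310951)  Y=(-0.090368, -0.354518)  product (-0.125035, -0.029950)
  m=+2: Y*=(-0.063920, -0.093151)  Y=(-0.115166, 0.062793)  product (0.013211, 0.006714)
Accumulated sum (-0.114075, -0.000000); after 4π/(2l+1) scaling, (-0.286703, -0.000000) ⇒ P_2 = -0.286703

Legendre polynomial (addition theorem), -0.286703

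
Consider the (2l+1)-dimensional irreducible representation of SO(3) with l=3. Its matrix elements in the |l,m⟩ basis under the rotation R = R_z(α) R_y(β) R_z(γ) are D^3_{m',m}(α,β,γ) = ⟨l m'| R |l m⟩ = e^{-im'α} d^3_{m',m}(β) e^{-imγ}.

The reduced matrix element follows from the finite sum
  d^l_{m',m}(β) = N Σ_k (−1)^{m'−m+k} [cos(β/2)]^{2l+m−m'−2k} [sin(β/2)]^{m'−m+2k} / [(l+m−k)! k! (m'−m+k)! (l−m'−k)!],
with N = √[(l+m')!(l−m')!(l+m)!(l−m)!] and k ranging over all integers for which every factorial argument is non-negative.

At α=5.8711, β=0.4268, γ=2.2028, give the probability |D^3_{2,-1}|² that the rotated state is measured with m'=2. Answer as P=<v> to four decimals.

P=0.0030

Split into d^3_{2,-1}(β=0.4268) × two z-phases.
With c≡cos(β/2)=0.977316 and s≡sin(β/2)=0.211784, N=[120·1·2·24]^{1/2}=75.894664
k∈{0,1} keeps every argument non-negative
  k=0: (−1)^3·75.8947/(12)·0.9773^3·0.2118^3 = -0.056081
  k=1: (−1)^4·75.8947/(24)·0.9773^1·0.2118^5 = +0.001317
d^3_{2,-1}(0.4268) = -0.056081 +0.001317 = -0.054764
|D^3_{2,-1}|² = |d^3_{2,-1}(β)|² = (-0.054764)² = 0.002999 (the z-rotation phases have unit modulus)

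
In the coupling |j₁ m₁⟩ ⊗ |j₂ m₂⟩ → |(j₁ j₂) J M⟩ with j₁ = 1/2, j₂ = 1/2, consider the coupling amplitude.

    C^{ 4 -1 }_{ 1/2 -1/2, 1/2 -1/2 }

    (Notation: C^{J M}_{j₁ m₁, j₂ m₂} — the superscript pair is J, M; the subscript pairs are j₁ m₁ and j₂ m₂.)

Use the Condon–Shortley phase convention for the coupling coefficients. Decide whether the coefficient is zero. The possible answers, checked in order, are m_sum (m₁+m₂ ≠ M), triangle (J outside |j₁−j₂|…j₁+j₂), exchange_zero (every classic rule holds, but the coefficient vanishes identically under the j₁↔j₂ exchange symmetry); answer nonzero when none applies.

m-sum: m₁+m₂ = -1/2+(-1/2) = -1, M = -1  ✓
triangle: need |j₁−j₂| ≤ J ≤ j₁+j₂, i.e. J ∈ [0, 1]; J = 4 is outside ✗ ⇒ coefficient is 0

triangle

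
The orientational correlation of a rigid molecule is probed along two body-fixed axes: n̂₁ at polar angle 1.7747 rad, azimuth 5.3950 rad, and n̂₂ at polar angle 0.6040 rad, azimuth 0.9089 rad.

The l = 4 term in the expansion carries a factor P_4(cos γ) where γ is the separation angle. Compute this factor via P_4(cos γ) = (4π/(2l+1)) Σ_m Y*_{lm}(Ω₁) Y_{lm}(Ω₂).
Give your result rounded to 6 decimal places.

0.088028

Summing Y*_{l m}(θ₁,φ₁)·Y_{l m}(θ₂,φ₂) over m ∈ [−4, 4]; prefactor 4π/(2·4+1) = 1.396263:
  [-4]  conj(Y_{4,-4})(Ω₁) = (-0.373069, 0.162657) ; Y_{4,-4}(Ω₂) = (-0.040537, 0.021831) ; Δ = (0.011572, -0.014738)
  [-3]  conj(Y_{4,-3})(Ω₁) = (0.211454, 0.109290) ; Y_{4,-3}(Ω₂) = (-0.172715, -0.076074) ; Δ = (-0.028207, -0.034962)
  [-2]  conj(Y_{4,-2})(Ω₁) = (0.046690, 0.223911) ; Y_{4,-2}(Ω₂) = (-0.098725, -0.391527) ; Δ = (0.083058, -0.040386)
  [-1]  conj(Y_{4,-1})(Ω₁) = (0.160551, -0.197482) ; Y_{4,-1}(Ω₂) = (0.236788, -0.303906) ; Δ = (-0.022000, -0.095554)
  [+0]  conj(Y_{4,0})(Ω₁) = (0.193454, -0.000000) ; Y_{4,0}(Ω₂) = (-0.133368, 0.000000) ; Δ = (-0.025801, 0.000000)
  [+1]  conj(Y_{4,1})(Ω₁) = (-0.160551, -0.197482) ; Y_{4,1}(Ω₂) = (-0.236788, -0.303906) ; Δ = (-0.022000, 0.095554)
  [+2]  conj(Y_{4,2})(Ω₁) = (0.046690, -0.223911) ; Y_{4,2}(Ω₂) = (-0.098725, 0.391527) ; Δ = (0.083058, 0.040386)
  [+3]  conj(Y_{4,3})(Ω₁) = (-0.211454, 0.109290) ; Y_{4,3}(Ω₂) = (0.172715, -0.076074) ; Δ = (-0.028207, 0.034962)
  [+4]  conj(Y_{4,4})(Ω₁) = (-0.373069, -0.162657) ; Y_{4,4}(Ω₂) = (-0.040537, -0.021831) ; Δ = (0.011572, 0.014738)
Accumulated sum (0.063046, 0.000000); after 4π/(2l+1) scaling, (0.088028, 0.000000) ⇒ P_4 = 0.088028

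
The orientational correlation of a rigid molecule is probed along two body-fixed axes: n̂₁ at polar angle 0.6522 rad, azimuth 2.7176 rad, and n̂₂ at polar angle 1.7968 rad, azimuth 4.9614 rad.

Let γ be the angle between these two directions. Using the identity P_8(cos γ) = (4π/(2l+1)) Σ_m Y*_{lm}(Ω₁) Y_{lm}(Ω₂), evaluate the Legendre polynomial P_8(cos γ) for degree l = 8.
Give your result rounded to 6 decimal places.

Addition theorem: P_8(cos γ) = (4π/17) Σ_m Y*_{lm}(Ω₁) Y_{lm}(Ω₂), m = −8…8:
  m=-8: Y*=-0.00920 + 0.00235j  Y=-0.17153 - 0.38277j  product 0.00248 + 0.00312j
  m=-7: Y*=0.04896 + 0.00859j  Y=0.38006 - 0.06613j  product 0.01918 + 0.00003j
  m=-6: Y*=-0.13182 - 0.08972j  Y=0.00610 - 0.07936j  product -0.00792 + 0.00991j
  m=-5: Y*=0.17987 + 0.29393j  Y=0.34100 + 0.11518j  product 0.02748 + 0.12095j
  m=-4: Y*=-0.06023 - 0.47868j  Y=-0.02350 + 0.03629j  product 0.01879 + 0.00906j
  m=-3: Y*=-0.09764 + 0.31696j  Y=0.22069 + 0.23831j  product -0.09708 + 0.04668j
  m=-2: Y*=-0.09212 + 0.10444j  Y=-0.08467 + 0.04604j  product 0.00299 - 0.01308j
  m=-1: Y*=0.37299 - 0.16835j  Y=0.07511 + 0.29539j  product 0.07775 + 0.09753j
  m=+0: Y*=0.01101 + 0.00000j  Y=-0.11155 + 0.00000j  product -0.00123 + 0.00000j
  m=+1: Y*=-0.37299 - 0.16835j  Y=-0.07511 + 0.29539j  product 0.07775 - 0.09753j
  m=+2: Y*=-0.09212 - 0.10444j  Y=-0.08467 - 0.04604j  product 0.00299 + 0.01308j
  m=+3: Y*=0.09764 + 0.31696j  Y=-0.22069 + 0.23831j  product -0.09708 - 0.04668j
  m=+4: Y*=-0.06023 + 0.47868j  Y=-0.02350 - 0.03629j  product 0.01879 - 0.00906j
  m=+5: Y*=-0.17987 + 0.29393j  Y=-0.34100 + 0.11518j  product 0.02748 - 0.12095j
  m=+6: Y*=-0.13182 + 0.08972j  Y=0.00610 + 0.07936j  product -0.00792 - 0.00991j
  m=+7: Y*=-0.04896 + 0.00859j  Y=-0.38006 - 0.06613j  product 0.01918 - 0.00003j
  m=+8: Y*=-0.00920 - 0.00235j  Y=-0.17153 + 0.38277j  product 0.00248 - 0.00312j
Accumulated sum 0.08608 - 0.00000j; after 4π/(2l+1) scaling, 0.06363 - 0.00000j ⇒ P_8 = 0.063630

0.063630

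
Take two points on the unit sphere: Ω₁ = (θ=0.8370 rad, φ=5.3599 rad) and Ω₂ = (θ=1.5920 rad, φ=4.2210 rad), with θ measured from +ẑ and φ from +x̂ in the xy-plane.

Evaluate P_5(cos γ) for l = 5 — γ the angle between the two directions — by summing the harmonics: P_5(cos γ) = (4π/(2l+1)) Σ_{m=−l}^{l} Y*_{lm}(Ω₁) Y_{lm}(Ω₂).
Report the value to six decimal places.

Expand P_5 via completeness: Σ_{m} conj(Y_{5,m}) at Ω₁ times Y_{5,m} at Ω₂ —
  m=-5: (-0.01005 + 0.10436j) × (-0.29319 - 0.35913j) = 0.04042 - 0.02699j  (running Σ = 0.04042 - 0.02699j)
  m=-4: (-0.25464 + 0.15666j) × (0.01196 - 0.02870j) = 0.00145 + 0.00918j  (running Σ = 0.04187 - 0.01781j)
  m=-3: (-0.40084 - 0.15627j) × (-0.34271 + 0.03322j) = 0.14256 + 0.04024j  (running Σ = 0.18444 + 0.02243j)
  m=-2: (-0.05888 - 0.20808j) × (-0.01990 - 0.02984j) = -0.00504 + 0.00590j  (running Σ = 0.17940 + 0.02833j)
  m=-1: (-0.15134 + 0.20011j) × (-0.15014 + 0.28055j) = -0.03342 - 0.07250j  (running Σ = 0.14598 - 0.04417j)
  m=0: (-0.29153 + 0.00000j) × (-0.03712 + 0.00000j) = 0.01082 + 0.00000j  (running Σ = 0.15680 - 0.04417j)
  m=1: (0.15134 + 0.20011j) × (0.15014 + 0.28055j) = -0.03342 + 0.07250j  (running Σ = 0.12338 + 0.02833j)
  m=2: (-0.05888 + 0.20808j) × (-0.01990 + 0.02984j) = -0.00504 - 0.00590j  (running Σ = 0.11834 + 0.02243j)
  m=3: (0.40084 - 0.15627j) × (0.34271 + 0.03322j) = 0.14256 - 0.04024j  (running Σ = 0.26090 - 0.01781j)
  m=4: (-0.25464 - 0.15666j) × (0.01196 + 0.02870j) = 0.00145 - 0.00918j  (running Σ = 0.26236 - 0.02699j)
  m=5: (0.01005 + 0.10436j) × (0.29319 - 0.35913j) = 0.04042 + 0.02699j  (running Σ = 0.30278 + 0.00000j)
Σ over m = 0.30278 + 0.00000j; ×(4π/11) → 0.34589 + 0.00000j. Real part: 0.345894

0.345894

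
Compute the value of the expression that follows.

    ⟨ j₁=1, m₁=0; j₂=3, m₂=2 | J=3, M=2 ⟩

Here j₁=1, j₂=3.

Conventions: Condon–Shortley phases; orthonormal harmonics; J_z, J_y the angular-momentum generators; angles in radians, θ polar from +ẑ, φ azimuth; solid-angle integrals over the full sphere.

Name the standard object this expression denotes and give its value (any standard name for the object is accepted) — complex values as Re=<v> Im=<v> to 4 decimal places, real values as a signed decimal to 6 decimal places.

This is a Clebsch–Gordan (vector-coupling) coefficient.
triangle: 1!×1!×5!/8! = 120/40320
(j±m)!: 1!×1!×5!×1!×5!×1! = 14400
prefactor² = (2J+1)×Δ×N² = 300
  k=0: +1/(0!×1!×1!×5!×0!×0!) = 1/120
  k=1: −1/(1!×0!×0!×4!×1!×1!) = -1/24
Σ = -1/30  ⇒  CG² = 300×(-1/30)² = 1/3
CG = −√(1/3) = -0.577350

Clebsch–Gordan coefficient, −√(1/3) ≈ -0.577350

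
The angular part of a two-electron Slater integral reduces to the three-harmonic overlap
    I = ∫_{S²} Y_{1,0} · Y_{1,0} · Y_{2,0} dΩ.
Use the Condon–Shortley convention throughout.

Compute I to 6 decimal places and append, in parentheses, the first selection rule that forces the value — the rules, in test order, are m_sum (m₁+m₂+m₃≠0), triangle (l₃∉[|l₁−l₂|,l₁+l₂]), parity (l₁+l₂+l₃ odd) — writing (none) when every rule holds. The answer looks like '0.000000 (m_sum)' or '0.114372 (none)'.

0.252313 (none)

Checks pass: Σm=0; 4 even; l₃=2∈[0,2].
(2·1+1)(2·1+1)(2·2+1) = 45
Δ: 0! 2! 2! / 5! → 1/30
sum: t=0:+1/1 = 1/1
3j²(1 1 2; 0 0 0) = Δ·Π!·Σ² = 2/15  (sign +1)
(m-triple is (0,0,0) — same symbol as above.)
combine: 4πI² = 45·2/15·2/15 = 4/5
take √, sign +1: I = 0.25231325
No selection rule forces the value: the integral is nonzero (none).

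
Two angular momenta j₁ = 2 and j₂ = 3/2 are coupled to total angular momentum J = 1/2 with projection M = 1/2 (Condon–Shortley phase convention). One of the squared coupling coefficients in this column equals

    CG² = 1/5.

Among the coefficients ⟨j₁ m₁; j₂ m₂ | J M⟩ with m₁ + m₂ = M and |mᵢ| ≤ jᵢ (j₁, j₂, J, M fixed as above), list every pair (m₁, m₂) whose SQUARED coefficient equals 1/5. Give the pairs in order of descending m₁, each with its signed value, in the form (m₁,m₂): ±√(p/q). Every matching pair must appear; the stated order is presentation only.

(0,1/2): +√(1/5)

Admissible pairs with m₁+m₂ = M = 1/2: (-1,3/2), (0,1/2), (1,-1/2), (2,-3/2)
  (m₁,m₂)=(2,-3/2): CG² = 2/5, CG = +√(2/5)
  (m₁,m₂)=(1,-1/2): CG² = 3/10, CG = −√(3/10)
  (m₁,m₂)=(0,1/2): CG² = 1/5, CG = +√(1/5)   ← matches the target
  (m₁,m₂)=(-1,3/2): CG² = 1/10, CG = −√(1/10)
Pairs with CG² = 1/5: (0,1/2): +√(1/5)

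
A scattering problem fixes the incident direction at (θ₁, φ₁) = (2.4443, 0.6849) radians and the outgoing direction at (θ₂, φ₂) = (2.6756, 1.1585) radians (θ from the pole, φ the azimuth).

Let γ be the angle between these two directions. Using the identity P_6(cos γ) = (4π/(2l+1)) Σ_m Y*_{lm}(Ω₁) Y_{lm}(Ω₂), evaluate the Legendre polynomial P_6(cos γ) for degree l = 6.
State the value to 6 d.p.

0.092244

Addition theorem: P_6(cos γ) = (4π/13) Σ_m Y*_{lm}(Ω₁) Y_{lm}(Ω₂), m = −6…6:
  term(m=-6) = -0.000129-0.000040i   from Y*(Ω₁)=-0.019208-0.027897i, Y(Ω₂)=+0.003121-0.002461i
  term(m=-5) = -0.002743-0.002679i   from Y*(Ω₁)=+0.134499+0.039100i, Y(Ω₂)=-0.024146-0.012901i
  term(m=-4) = -0.011923-0.035550i   from Y*(Ω₁)=-0.305055+0.129692i, Y(Ω₂)=-0.008858+0.112770i
  term(m=-3) = +0.020880-0.138160i   from Y*(Ω₁)=+0.213094-0.405444i, Y(Ω₂)=+0.288215-0.099981i
  term(m=-2) = +0.071771-0.099772i   from Y*(Ω₁)=+0.048753+0.239279i, Y(Ω₂)=-0.341673-0.369563i
  term(m=-1) = -0.076474+0.039193i   from Y*(Ω₁)=+0.193742+0.158248i, Y(Ω₂)=-0.137651+0.314728i
  term(m=+0) = +0.092661+0.000000i   from Y*(Ω₁)=-0.330471-0.000000i, Y(Ω₂)=-0.280393+0.000000i
  term(m=+1) = -0.076474-0.039193i   from Y*(Ω₁)=-0.193742+0.158248i, Y(Ω₂)=+0.137651+0.314728i
  term(m=+2) = +0.071771+0.099772i   from Y*(Ω₁)=+0.048753-0.239279i, Y(Ω₂)=-0.341673+0.369563i
  term(m=+3) = +0.020880+0.138160i   from Y*(Ω₁)=-0.213094-0.405444i, Y(Ω₂)=-0.288215-0.099981i
  term(m=+4) = -0.011923+0.035550i   from Y*(Ω₁)=-0.305055-0.129692i, Y(Ω₂)=-0.008858-0.112770i
  term(m=+5) = -0.002743+0.002679i   from Y*(Ω₁)=-0.134499+0.039100i, Y(Ω₂)=+0.024146-0.012901i
  term(m=+6) = -0.000129+0.000040i   from Y*(Ω₁)=-0.019208+0.027897i, Y(Ω₂)=+0.003121+0.002461i
Σ over m = +0.095428-0.000000i; ×(4π/13) → +0.092244-0.000000i. Real part: 0.092244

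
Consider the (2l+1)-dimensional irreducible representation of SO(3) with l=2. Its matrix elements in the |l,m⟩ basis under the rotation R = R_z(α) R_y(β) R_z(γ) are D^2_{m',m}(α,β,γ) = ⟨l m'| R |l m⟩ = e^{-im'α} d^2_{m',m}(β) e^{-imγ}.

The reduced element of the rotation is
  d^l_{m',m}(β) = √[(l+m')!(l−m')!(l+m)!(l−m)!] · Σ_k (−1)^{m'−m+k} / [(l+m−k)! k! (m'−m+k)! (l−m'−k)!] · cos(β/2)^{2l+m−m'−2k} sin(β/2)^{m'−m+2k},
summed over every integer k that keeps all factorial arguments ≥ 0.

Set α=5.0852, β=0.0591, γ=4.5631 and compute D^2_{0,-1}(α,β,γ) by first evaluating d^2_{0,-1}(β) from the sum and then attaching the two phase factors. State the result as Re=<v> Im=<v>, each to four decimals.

Re=0.0107 Im=0.0714

Split into d^2_{0,-1}(β=0.0591) × two z-phases.
c=cos(0.059100/2)=0.999563, s=sin(0.059100/2)=0.029546; N=√[2·2·1·6]=4.898979
The bounds max(0,m−m')=0 and min(l+m,l−m')=1 give 2 terms
  k=0: (−1)^1·4.8990/(2)·0.9996^3·0.0295^1 = -0.072277
  k=1: (−1)^2·4.8990/(2)·0.9996^1·0.0295^3 = +0.000063
d^2_{0,-1}(0.0591) = -0.072277 +0.000063 = -0.072214
Phases: e^{-i·(0)·5.0852}=+1.000000+0.000000i, e^{-i·(-1)·4.5631}=-0.148735-0.988877i ⇒ D=+0.010741+0.071411i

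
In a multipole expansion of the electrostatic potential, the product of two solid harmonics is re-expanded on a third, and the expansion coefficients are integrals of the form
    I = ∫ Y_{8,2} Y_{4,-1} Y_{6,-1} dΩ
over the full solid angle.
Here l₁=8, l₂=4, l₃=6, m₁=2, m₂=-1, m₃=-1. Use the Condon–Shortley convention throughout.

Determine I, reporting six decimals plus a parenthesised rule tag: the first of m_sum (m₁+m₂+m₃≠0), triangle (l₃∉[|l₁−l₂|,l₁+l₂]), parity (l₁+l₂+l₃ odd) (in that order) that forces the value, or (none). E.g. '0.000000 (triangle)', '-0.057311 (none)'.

Rules hold: Σm=0, L=18 even, 4≤6≤12.
N = 17·9·13 = 1989
Δ = 6!·10!·2!/19! = 1/23279256
Racah Σ t=2..4: t=2:+1/1658880 t=3:−1/518400 t=4:+1/1658880 = -1/1382400
⇒ 3j(8 4 6; 0 0 0)² = 504/46189, sgn -1
Racah Σ t=1..3: t=1:−1/3456000 t=2:+1/829440 t=3:−1/2177280 = 199/435456000
⇒ 3j(8 4 6; 2 -1 -1)² = 39601/3879876, sgn -1
4πI² = N·(3j₀)²·(3jₘ)² = 2138454/9653501
I = +1·√(0.221521/4π) = 0.13277081
No selection rule forces the value: the integral is nonzero (none).

0.132771 (none)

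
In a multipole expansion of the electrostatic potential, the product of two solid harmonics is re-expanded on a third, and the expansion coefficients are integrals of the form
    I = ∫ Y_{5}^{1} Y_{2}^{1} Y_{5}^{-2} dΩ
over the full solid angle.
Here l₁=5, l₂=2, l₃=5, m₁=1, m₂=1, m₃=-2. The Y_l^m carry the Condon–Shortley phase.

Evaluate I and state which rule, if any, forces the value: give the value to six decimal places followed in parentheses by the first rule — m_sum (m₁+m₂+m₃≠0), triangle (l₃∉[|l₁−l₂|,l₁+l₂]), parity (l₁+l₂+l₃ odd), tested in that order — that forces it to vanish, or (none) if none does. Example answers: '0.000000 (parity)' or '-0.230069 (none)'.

Rules hold: Σm=0, L=12 even, 3≤5≤7.
N = 11·5·11 = 605
Δ = 2!·8!·2!/13! = 1/38610
Racah Σ t=0..2: t=0:+1/2880 t=1:−1/576 t=2:+1/2880 = -1/960
⇒ 3j(5 2 5; 0 0 0)² = 10/429, sgn +1
Racah Σ t=1..2: t=1:−1/1440 t=2:+1/2880 = -1/2880
⇒ 3j(5 2 5; 1 1 -2)² = 7/715, sgn +1
4πI² = N·(3j₀)²·(3jₘ)² = 70/507
I = +1·√(0.138067/4π) = 0.10481902
No selection rule forces the value: the integral is nonzero (none).

0.104819 (none)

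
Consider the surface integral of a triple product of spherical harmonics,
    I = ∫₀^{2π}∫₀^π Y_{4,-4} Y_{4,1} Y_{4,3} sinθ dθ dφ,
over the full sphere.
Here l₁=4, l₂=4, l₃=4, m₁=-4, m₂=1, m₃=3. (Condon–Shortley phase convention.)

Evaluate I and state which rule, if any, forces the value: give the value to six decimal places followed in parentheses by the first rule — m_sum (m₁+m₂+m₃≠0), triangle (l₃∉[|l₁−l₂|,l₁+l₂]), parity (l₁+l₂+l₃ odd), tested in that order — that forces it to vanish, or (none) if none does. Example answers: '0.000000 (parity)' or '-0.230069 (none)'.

-0.168431 (none)

Rules hold: Σm=0, L=12 even, 0≤4≤8.
N = 9·9·9 = 729
Δ = 4!·4!·4!/13! = 1/450450
Racah Σ t=0..4: t=0:+1/13824 t=1:−1/216 t=2:+1/64 t=3:−1/216 t=4:+1/13824 = 5/768
⇒ 3j(4 4 4; 0 0 0)² = 18/1001, sgn +1
Racah Σ t=4..4: t=4:+1/3456 = 1/3456
⇒ 3j(4 4 4; -4 1 3)² = 35/1287, sgn -1
4πI² = N·(3j₀)²·(3jₘ)² = 7290/20449
I = -1·√(0.356497/4π) = -0.16843130
No selection rule forces the value: the integral is nonzero (none).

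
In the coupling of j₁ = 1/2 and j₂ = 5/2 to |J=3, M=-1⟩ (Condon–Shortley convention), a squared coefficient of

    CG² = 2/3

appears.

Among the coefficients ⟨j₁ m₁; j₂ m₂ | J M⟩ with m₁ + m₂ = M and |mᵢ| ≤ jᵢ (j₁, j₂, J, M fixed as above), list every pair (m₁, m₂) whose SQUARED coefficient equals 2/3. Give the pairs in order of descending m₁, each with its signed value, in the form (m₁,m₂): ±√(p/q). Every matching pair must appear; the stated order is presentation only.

Admissible pairs with m₁+m₂ = M = -1: (-1/2,-1/2), (1/2,-3/2)
  (m₁,m₂)=(1/2,-3/2): CG² = 1/3, CG = +√(1/3)
  (m₁,m₂)=(-1/2,-1/2): CG² = 2/3, CG = +√(2/3)   ← matches the target
Pairs with CG² = 2/3: (-1/2,-1/2): +√(2/3)

(-1/2,-1/2): +√(2/3)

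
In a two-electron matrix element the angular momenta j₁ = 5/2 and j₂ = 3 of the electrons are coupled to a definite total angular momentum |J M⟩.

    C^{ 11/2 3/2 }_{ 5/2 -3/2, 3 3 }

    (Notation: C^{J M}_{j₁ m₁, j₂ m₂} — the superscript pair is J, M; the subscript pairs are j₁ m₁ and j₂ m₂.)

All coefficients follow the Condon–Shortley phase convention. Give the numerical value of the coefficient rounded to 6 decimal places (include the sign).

j₁+j₂−J=0  J+j₁−j₂=5  J−j₁+j₂=6  j₁+j₂+J+1=12
(j₁±m₁, j₂±m₂, J±M) = (1,4,6,0,7,4)
P² = 49766400/11
sum k=0..0:
  [0] +1/17280 = 1/17280
S = 1/17280
C² = P²·S² = 1/66 ; C = +0.123091

+√(1/66) = +0.123091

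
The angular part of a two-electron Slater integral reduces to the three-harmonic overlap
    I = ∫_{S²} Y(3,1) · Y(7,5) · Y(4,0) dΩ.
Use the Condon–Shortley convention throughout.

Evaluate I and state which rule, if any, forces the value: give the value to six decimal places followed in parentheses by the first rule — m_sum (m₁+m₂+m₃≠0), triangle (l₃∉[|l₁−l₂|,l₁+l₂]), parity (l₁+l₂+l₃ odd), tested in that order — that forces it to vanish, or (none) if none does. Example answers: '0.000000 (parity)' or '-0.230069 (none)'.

0.000000 (m_sum)

1 + 5 + 0 = 6 ≠ 0: azimuthal integral kills it; I = 0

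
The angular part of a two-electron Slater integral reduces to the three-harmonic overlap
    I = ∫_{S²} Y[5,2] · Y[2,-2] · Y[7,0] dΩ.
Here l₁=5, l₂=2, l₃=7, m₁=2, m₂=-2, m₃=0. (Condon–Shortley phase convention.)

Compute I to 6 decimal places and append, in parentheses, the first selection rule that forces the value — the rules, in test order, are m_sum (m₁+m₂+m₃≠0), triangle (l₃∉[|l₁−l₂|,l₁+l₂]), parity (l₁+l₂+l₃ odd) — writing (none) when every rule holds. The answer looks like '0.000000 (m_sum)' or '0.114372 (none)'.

0.067042 (none)

m-sum 0 ✓  L=14 even ✓  3≤7≤7 ✓
Π(2lᵢ+1) = 11×5×15 = 825
triangle coeff Δ(5,2,7) = 1/15015
Σ_t [0,0]: t=0:+1/57600 = 1/57600
(3j)²=21/715 [(5 2 7; 0 0 0)], sign=-1
Σ_t [0,0]: t=0:+1/725760 = 1/725760
(3j)²=1/429 [(5 2 7; 2 -2 0)], sign=-1
⇒ 4πI² = 105/1859
I = (+1)√(105/1859/(4π)) = 0.06704247
No selection rule forces the value: the integral is nonzero (none).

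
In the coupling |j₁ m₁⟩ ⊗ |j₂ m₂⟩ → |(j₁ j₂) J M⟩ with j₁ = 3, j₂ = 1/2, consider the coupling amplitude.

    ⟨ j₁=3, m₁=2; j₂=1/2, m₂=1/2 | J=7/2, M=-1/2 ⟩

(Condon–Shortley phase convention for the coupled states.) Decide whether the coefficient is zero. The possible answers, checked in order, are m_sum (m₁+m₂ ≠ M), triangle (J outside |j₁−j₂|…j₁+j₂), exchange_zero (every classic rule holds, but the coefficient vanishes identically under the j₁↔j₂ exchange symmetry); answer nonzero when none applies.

m_sum

m-sum: m₁+m₂ = 2+1/2 = 5/2, M = -1/2  ✗ ⇒ coefficient is 0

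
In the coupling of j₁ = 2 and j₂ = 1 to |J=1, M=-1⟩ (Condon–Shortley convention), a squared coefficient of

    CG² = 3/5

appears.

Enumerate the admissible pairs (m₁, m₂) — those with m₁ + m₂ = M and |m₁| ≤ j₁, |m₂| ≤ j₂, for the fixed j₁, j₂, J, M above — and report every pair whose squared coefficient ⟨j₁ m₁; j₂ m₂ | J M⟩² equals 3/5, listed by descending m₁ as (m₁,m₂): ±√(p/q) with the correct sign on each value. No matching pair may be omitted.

Admissible pairs with m₁+m₂ = M = -1: (-2,1), (-1,0), (0,-1)
  (m₁,m₂)=(0,-1): CG² = 1/10, CG = +√(1/10)
  (m₁,m₂)=(-1,0): CG² = 3/10, CG = −√(3/10)
  (m₁,m₂)=(-2,1): CG² = 3/5, CG = +√(3/5)   ← matches the target
Pairs with CG² = 3/5: (-2,1): +√(3/5)

(-2,1): +√(3/5)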